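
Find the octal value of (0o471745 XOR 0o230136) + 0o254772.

First 0o471745 XOR 0o230136 = 0o641673.
Add column by column in base 8, right to left:
  3+2 = 5
  7+7 = 6 carry 1
  6+7+1 = 6 carry 1
  1+4+1 = 6
  4+5 = 1 carry 1
  6+2+1 = 1 carry 1
  final carry 1

0o1116665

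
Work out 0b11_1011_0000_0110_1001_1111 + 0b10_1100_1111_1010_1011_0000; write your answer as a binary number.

0b11010000000000101001111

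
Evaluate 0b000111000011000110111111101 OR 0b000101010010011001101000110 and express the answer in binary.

0b000111010011011111111111111

OR bit by bit (1 where either bit is 1):
  000111000011000110111111101
| 000101010010011001101000110
= 000111010011011111111111111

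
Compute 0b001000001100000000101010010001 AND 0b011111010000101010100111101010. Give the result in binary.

AND bit by bit (1 only where both bits are 1):
  001000001100000000101010010001
& 011111010000101010100111101010
= 001000000000000000100010000000

0b001000000000000000100010000000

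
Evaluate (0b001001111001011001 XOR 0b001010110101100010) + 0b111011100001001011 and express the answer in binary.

First 0b001001111001011001 XOR 0b001010110101100010 = 0b000011001100111011.
Add column by column in base 2, right to left:
  1+1 = 0 carry 1
  1+1+1 = 1 carry 1
  0+0+1 = 1
  1+1 = 0 carry 1
  1+0+1 = 0 carry 1
  1+0+1 = 0 carry 1
  0+1+1 = 0 carry 1
  0+0+1 = 1
  1+0 = 1
  1+0 = 1
  0+0 = 0
  0+1 = 1
  1+1 = 0 carry 1
  1+1+1 = 1 carry 1
  0+0+1 = 1
  0+1 = 1
  0+1 = 1
  0+1 = 1

0b111110101110000110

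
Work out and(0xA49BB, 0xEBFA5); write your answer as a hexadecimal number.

AND each hex digit independently (no carries):
  A&E=A, 4&B=0, 9&F=9, B&A=A, B&5=1

0xA09A1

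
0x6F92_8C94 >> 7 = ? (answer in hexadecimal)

0xDF2519

7 bits is not a whole number of base-16 digits; in binary: 1101111100100101000110010010100 >> 7 = 110111110010010100011001.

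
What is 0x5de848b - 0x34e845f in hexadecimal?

0x290002c

Subtract column by column in base 16:
  b-f → c (borrow)
  8-5-1 → 2
  4-4 → 0
  8-8 → 0
  e-e → 0
  d-4 → 9
  5-3 → 2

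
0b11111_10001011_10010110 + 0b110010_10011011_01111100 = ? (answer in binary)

Add column by column in base 2, right to left:
  0+0 = 0
  1+0 = 1
  1+1 = 0 carry 1
  0+1+1 = 0 carry 1
  1+1+1 = 1 carry 1
  0+1+1 = 0 carry 1
  0+1+1 = 0 carry 1
  1+0+1 = 0 carry 1
  1+1+1 = 1 carry 1
  1+1+1 = 1 carry 1
  0+0+1 = 1
  1+1 = 0 carry 1
  0+1+1 = 0 carry 1
  0+0+1 = 1
  0+0 = 0
  1+1 = 0 carry 1
  1+0+1 = 0 carry 1
  1+1+1 = 1 carry 1
  1+0+1 = 0 carry 1
  1+0+1 = 0 carry 1
  1+1+1 = 1 carry 1
  0+1+1 = 0 carry 1
  final carry 1

0b10100100010011100010010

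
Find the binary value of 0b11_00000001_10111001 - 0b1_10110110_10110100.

Subtract column by column in base 2:
  1-0 → 1
  0-0 → 0
  0-1 → 1 (borrow)
  1-0-1 → 0
  1-1 → 0
  1-1 → 0
  0-0 → 0
  1-1 → 0
  1-0 → 1
  0-1 → 1 (borrow)
  0-1-1 → 0 (borrow)
  0-0-1 → 1 (borrow)
  0-1-1 → 0 (borrow)
  0-1-1 → 0 (borrow)
  0-0-1 → 1 (borrow)
  0-1-1 → 0 (borrow)
  1-1-1 → 1 (borrow)
  1-0-1 → 0

0b10100101100000101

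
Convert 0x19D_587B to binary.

Expand each hex digit to 4 bits: 1=0001 9=1001 D=1101 5=0101 8=1000 7=0111 B=1011.

0b1100111010101100001111011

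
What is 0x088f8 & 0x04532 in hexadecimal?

AND each hex digit independently (no carries):
  0&0=0, 8&4=0, 8&5=0, f&3=3, 8&2=0

0x00030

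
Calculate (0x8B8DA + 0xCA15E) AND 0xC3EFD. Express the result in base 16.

0x41A38

Add column by column in base 16, right to left:
  A+E = 8 carry 1
  D+5+1 = 3 carry 1
  8+1+1 = A
  B+A = 5 carry 1
  8+C+1 = 5 carry 1
  final carry 1
Sum = 0x155A38; now AND with 0xC3EFD:
  1&0=0, 5&C=4, 5&3=1, A&E=A, 3&F=3, 8&D=8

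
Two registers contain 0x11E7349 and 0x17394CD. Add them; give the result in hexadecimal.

Add column by column in base 16, right to left:
  9+D = 6 carry 1
  4+C+1 = 1 carry 1
  3+4+1 = 8
  7+9 = 0 carry 1
  E+3+1 = 2 carry 1
  1+7+1 = 9
  1+1 = 2

0x2920816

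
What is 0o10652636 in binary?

Each octal digit is 3 bits: 1=001 0=000 6=110 5=101 2=010 6=110 3=011 6=110.

0b1000110101010110011110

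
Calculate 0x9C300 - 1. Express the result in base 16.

The trailing 2 digits are 0, so subtracting 1 borrows through: they become F and the next digit up decrements.

0x9C2FF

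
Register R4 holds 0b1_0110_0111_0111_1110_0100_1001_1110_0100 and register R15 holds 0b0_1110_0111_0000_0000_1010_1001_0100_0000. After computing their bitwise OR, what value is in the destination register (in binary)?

0b111100111011111101110100111100100

OR bit by bit (1 where either bit is 1):
  101100111011111100100100111100100
| 011100111000000001010100101000000
= 111100111011111101110100111100100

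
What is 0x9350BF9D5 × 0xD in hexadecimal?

0x77B19BAFD1

Multiply each base-16 digit by 13, carrying:
  5×13 = 65 → write 1 carry 4
  D×13+4 = 173 → write D carry 10
  9×13+10 = 127 → write F carry 7
  F×13+7 = 202 → write A carry 12
  B×13+12 = 155 → write B carry 9
  0×13+9 = 9 → write 9
  5×13 = 65 → write 1 carry 4
  3×13+4 = 43 → write B carry 2
  9×13+2 = 119 → write 7 carry 7
  remaining carry: 7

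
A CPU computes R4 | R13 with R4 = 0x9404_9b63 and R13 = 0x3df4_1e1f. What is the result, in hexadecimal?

0xbdf49f7f

OR each hex digit independently (no carries):
  9|3=b, 4|d=d, 0|f=f, 4|4=4, 9|1=9, b|e=f, 6|1=7, 3|f=f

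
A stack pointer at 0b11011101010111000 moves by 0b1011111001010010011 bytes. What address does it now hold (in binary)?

0b1111010110101001011

Add column by column in base 2, right to left:
  0+1 = 1
  0+1 = 1
  0+0 = 0
  1+0 = 1
  1+1 = 0 carry 1
  1+0+1 = 0 carry 1
  0+0+1 = 1
  1+1 = 0 carry 1
  0+0+1 = 1
  1+1 = 0 carry 1
  0+0+1 = 1
  1+0 = 1
  1+1 = 0 carry 1
  1+1+1 = 1 carry 1
  0+1+1 = 0 carry 1
  1+1+1 = 1 carry 1
  1+1+1 = 1 carry 1
  0+0+1 = 1
  0+1 = 1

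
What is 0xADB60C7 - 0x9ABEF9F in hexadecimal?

0x12F7128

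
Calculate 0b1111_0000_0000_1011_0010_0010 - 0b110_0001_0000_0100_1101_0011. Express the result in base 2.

0b100011110000011001001111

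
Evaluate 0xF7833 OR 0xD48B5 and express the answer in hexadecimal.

0xF78B7

OR each hex digit independently (no carries):
  F|D=F, 7|4=7, 8|8=8, 3|B=B, 3|5=7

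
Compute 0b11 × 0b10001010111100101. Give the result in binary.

0b110100000110101111

Multiply each base-2 digit by 3, carrying:
  1×3 = 3 → write 1 carry 1
  0×3+1 = 1 → write 1
  1×3 = 3 → write 1 carry 1
  0×3+1 = 1 → write 1
  0×3 = 0 → write 0
  1×3 = 3 → write 1 carry 1
  1×3+1 = 4 → write 0 carry 2
  1×3+2 = 5 → write 1 carry 2
  1×3+2 = 5 → write 1 carry 2
  0×3+2 = 2 → write 0 carry 1
  1×3+1 = 4 → write 0 carry 2
  0×3+2 = 2 → write 0 carry 1
  1×3+1 = 4 → write 0 carry 2
  0×3+2 = 2 → write 0 carry 1
  0×3+1 = 1 → write 1
  0×3 = 0 → write 0
  1×3 = 3 → write 1 carry 1
  remaining carry: 1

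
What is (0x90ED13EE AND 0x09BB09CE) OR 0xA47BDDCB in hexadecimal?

0xA4FBDDCF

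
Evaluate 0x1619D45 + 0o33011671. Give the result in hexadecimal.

0x1CDB0FE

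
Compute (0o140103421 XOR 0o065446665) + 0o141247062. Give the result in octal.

First 0o140103421 XOR 0o065446665 = 0o125545244.
Add column by column in base 8, right to left:
  4+2 = 6
  4+6 = 2 carry 1
  2+0+1 = 3
  5+7 = 4 carry 1
  4+4+1 = 1 carry 1
  5+2+1 = 0 carry 1
  5+1+1 = 7
  2+4 = 6
  1+1 = 2

0o267014326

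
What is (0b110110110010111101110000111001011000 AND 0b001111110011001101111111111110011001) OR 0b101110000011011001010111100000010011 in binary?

0b101110110011011101110111111000011011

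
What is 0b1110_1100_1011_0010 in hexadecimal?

Group the bits into nibbles: 1110 1100 1011 0010 → ECB2.

0xECB2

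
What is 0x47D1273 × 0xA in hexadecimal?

0x2CE2B87E

Multiply each base-16 digit by 10, carrying:
  3×10 = 30 → write E carry 1
  7×10+1 = 71 → write 7 carry 4
  2×10+4 = 24 → write 8 carry 1
  1×10+1 = 11 → write B
  D×10 = 130 → write 2 carry 8
  7×10+8 = 78 → write E carry 4
  4×10+4 = 44 → write C carry 2
  remaining carry: 2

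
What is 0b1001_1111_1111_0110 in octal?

0o117766

Group the bits in threes: 001 001 111 111 110 110 → 117766.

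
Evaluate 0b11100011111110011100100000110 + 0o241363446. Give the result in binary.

0b11111000001010010000000101100

0o241363446 = 0b10100001011110011100100110 in binary.
Add column by column in base 2, right to left:
  0+0 = 0
  1+1 = 0 carry 1
  1+1+1 = 1 carry 1
  0+0+1 = 1
  0+0 = 0
  0+1 = 1
  0+0 = 0
  0+0 = 0
  1+1 = 0 carry 1
  0+1+1 = 0 carry 1
  0+1+1 = 0 carry 1
  1+0+1 = 0 carry 1
  1+0+1 = 0 carry 1
  1+1+1 = 1 carry 1
  0+1+1 = 0 carry 1
  0+1+1 = 0 carry 1
  1+1+1 = 1 carry 1
  1+0+1 = 0 carry 1
  1+1+1 = 1 carry 1
  1+0+1 = 0 carry 1
  1+0+1 = 0 carry 1
  1+0+1 = 0 carry 1
  1+0+1 = 0 carry 1
  0+1+1 = 0 carry 1
  0+0+1 = 1
  0+1 = 1
  1+0 = 1
  1+0 = 1
  1+0 = 1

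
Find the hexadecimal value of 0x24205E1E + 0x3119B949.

0x553A1767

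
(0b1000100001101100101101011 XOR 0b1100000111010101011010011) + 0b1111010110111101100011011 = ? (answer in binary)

First 0b1000100001101100101101011 XOR 0b1100000111010101011010011 = 0b0100100110111001110111000.
Add column by column in base 2, right to left:
  0+1 = 1
  0+1 = 1
  0+0 = 0
  1+1 = 0 carry 1
  1+1+1 = 1 carry 1
  1+0+1 = 0 carry 1
  0+0+1 = 1
  1+0 = 1
  1+1 = 0 carry 1
  1+1+1 = 1 carry 1
  0+0+1 = 1
  0+1 = 1
  1+1 = 0 carry 1
  1+1+1 = 1 carry 1
  1+1+1 = 1 carry 1
  0+0+1 = 1
  1+1 = 0 carry 1
  1+1+1 = 1 carry 1
  0+0+1 = 1
  0+1 = 1
  1+0 = 1
  0+1 = 1
  0+1 = 1
  1+1 = 0 carry 1
  0+1+1 = 0 carry 1
  final carry 1

0b10011111101110111011010011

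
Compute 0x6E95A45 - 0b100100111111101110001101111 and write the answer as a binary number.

0b10010010010111110111010110

0x6E95A45 = 0b110111010010101101001000101 in binary.
Subtract column by column in base 2:
  1-1 → 0
  0-1 → 1 (borrow)
  1-1-1 → 1 (borrow)
  0-1-1 → 0 (borrow)
  0-0-1 → 1 (borrow)
  0-1-1 → 0 (borrow)
  1-1-1 → 1 (borrow)
  0-0-1 → 1 (borrow)
  0-0-1 → 1 (borrow)
  1-0-1 → 0
  0-1 → 1 (borrow)
  1-1-1 → 1 (borrow)
  1-1-1 → 1 (borrow)
  0-0-1 → 1 (borrow)
  1-1-1 → 1 (borrow)
  0-1-1 → 0 (borrow)
  1-1-1 → 1 (borrow)
  0-1-1 → 0 (borrow)
  0-1-1 → 0 (borrow)
  1-1-1 → 1 (borrow)
  0-1-1 → 0 (borrow)
  1-0-1 → 0
  1-0 → 1
  1-1 → 0
  0-0 → 0
  1-0 → 1
  1-1 → 0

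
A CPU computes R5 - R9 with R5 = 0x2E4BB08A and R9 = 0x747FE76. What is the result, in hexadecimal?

0x2703B214

Subtract column by column in base 16:
  A-6 → 4
  8-7 → 1
  0-E → 2 (borrow)
  B-F-1 → B (borrow)
  B-7-1 → 3
  4-4 → 0
  E-7 → 7
  2-0 → 2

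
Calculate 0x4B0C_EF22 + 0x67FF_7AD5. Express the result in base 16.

0xB30C69F7

Add column by column in base 16, right to left:
  2+5 = 7
  2+D = F
  F+A = 9 carry 1
  E+7+1 = 6 carry 1
  C+F+1 = C carry 1
  0+F+1 = 0 carry 1
  B+7+1 = 3 carry 1
  4+6+1 = B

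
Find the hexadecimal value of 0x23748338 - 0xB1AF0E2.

Subtract column by column in base 16:
  8-2 → 6
  3-E → 5 (borrow)
  3-0-1 → 2
  8-F → 9 (borrow)
  4-A-1 → 9 (borrow)
  7-1-1 → 5
  3-B → 8 (borrow)
  2-0-1 → 1

0x18599256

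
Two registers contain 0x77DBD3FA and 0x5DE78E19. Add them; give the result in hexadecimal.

0xD5C36213

Add column by column in base 16, right to left:
  A+9 = 3 carry 1
  F+1+1 = 1 carry 1
  3+E+1 = 2 carry 1
  D+8+1 = 6 carry 1
  B+7+1 = 3 carry 1
  D+E+1 = C carry 1
  7+D+1 = 5 carry 1
  7+5+1 = D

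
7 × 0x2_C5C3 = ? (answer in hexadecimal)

0x136855

Multiply each base-16 digit by 7, carrying:
  3×7 = 21 → write 5 carry 1
  C×7+1 = 85 → write 5 carry 5
  5×7+5 = 40 → write 8 carry 2
  C×7+2 = 86 → write 6 carry 5
  2×7+5 = 19 → write 3 carry 1
  remaining carry: 1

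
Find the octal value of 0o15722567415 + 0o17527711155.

0o35452500572

Add column by column in base 8, right to left:
  5+5 = 2 carry 1
  1+5+1 = 7
  4+1 = 5
  7+1 = 0 carry 1
  6+1+1 = 0 carry 1
  5+7+1 = 5 carry 1
  2+7+1 = 2 carry 1
  2+2+1 = 5
  7+5 = 4 carry 1
  5+7+1 = 5 carry 1
  1+1+1 = 3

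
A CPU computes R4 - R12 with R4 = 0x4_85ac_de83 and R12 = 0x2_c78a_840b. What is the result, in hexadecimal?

0x1be225a78

Subtract column by column in base 16:
  3-b → 8 (borrow)
  8-0-1 → 7
  e-4 → a
  d-8 → 5
  c-a → 2
  a-8 → 2
  5-7 → e (borrow)
  8-c-1 → b (borrow)
  4-2-1 → 1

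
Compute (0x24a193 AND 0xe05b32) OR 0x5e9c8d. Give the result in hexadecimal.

0x7e9d9f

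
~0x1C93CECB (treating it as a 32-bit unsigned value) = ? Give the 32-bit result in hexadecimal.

0xE36C3134

Each hex digit d becomes F−d:
  1→E, C→3, 9→6, 3→C, C→3, E→1, C→3, B→4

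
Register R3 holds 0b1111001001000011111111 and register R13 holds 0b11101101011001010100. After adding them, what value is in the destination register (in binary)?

0b10010110110011101010011

Add column by column in base 2, right to left:
  1+0 = 1
  1+0 = 1
  1+1 = 0 carry 1
  1+0+1 = 0 carry 1
  1+1+1 = 1 carry 1
  1+0+1 = 0 carry 1
  1+1+1 = 1 carry 1
  1+0+1 = 0 carry 1
  0+0+1 = 1
  0+1 = 1
  0+1 = 1
  0+0 = 0
  1+1 = 0 carry 1
  0+0+1 = 1
  0+1 = 1
  1+1 = 0 carry 1
  0+0+1 = 1
  0+1 = 1
  1+1 = 0 carry 1
  1+1+1 = 1 carry 1
  1+0+1 = 0 carry 1
  1+0+1 = 0 carry 1
  final carry 1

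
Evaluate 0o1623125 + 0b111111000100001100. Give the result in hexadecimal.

0o1623125 = 0x72655 in hexadecimal.
0b111111000100001100 = 0x3f10c in hexadecimal.
Add column by column in base 16, right to left:
  5+c = 1 carry 1
  5+0+1 = 6
  6+1 = 7
  2+f = 1 carry 1
  7+3+1 = b

0xb1761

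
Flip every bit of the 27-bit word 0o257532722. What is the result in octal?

0o520245055

Each oct digit d becomes 7−d:
  2→5, 5→2, 7→0, 5→2, 3→4, 2→5, 7→0, 2→5, 2→5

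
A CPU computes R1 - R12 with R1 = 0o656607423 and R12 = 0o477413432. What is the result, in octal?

0o157173771

Subtract column by column in base 8:
  3-2 → 1
  2-3 → 7 (borrow)
  4-4-1 → 7 (borrow)
  7-3-1 → 3
  0-1 → 7 (borrow)
  6-4-1 → 1
  6-7 → 7 (borrow)
  5-7-1 → 5 (borrow)
  6-4-1 → 1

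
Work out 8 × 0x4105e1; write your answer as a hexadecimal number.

Multiply each base-16 digit by 8, carrying:
  1×8 = 8 → write 8
  e×8 = 112 → write 0 carry 7
  5×8+7 = 47 → write f carry 2
  0×8+2 = 2 → write 2
  1×8 = 8 → write 8
  4×8 = 32 → write 0 carry 2
  remaining carry: 2

0x2082f08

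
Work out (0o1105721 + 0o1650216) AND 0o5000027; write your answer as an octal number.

0o27

Add column by column in base 8, right to left:
  1+6 = 7
  2+1 = 3
  7+2 = 1 carry 1
  5+0+1 = 6
  0+5 = 5
  1+6 = 7
  1+1 = 2
Sum = 0o2756137; now AND with 0o5000027:
  2&5=0, 7&0=0, 5&0=0, 6&0=0, 1&0=0, 3&2=2, 7&7=7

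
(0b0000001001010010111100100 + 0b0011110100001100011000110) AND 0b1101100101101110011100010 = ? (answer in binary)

0b1100101001110010100010

Add column by column in base 2, right to left:
  0+0 = 0
  0+1 = 1
  1+1 = 0 carry 1
  0+0+1 = 1
  0+0 = 0
  1+0 = 1
  1+1 = 0 carry 1
  1+1+1 = 1 carry 1
  1+0+1 = 0 carry 1
  0+0+1 = 1
  1+0 = 1
  0+1 = 1
  0+1 = 1
  1+0 = 1
  0+0 = 0
  1+0 = 1
  0+0 = 0
  0+1 = 1
  1+0 = 1
  0+1 = 1
  0+1 = 1
  0+1 = 1
  0+1 = 1
Sum = 0b11111101011111010101010; now AND with 0b1101100101101110011100010:
  0011111101011111010101010
& 1101100101101110011100010
= 0001100101001110010100010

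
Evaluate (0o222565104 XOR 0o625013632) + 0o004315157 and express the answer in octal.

0o414114115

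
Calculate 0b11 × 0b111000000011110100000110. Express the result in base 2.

0b10101000001011011100010010

Multiply each base-2 digit by 3, carrying:
  0×3 = 0 → write 0
  1×3 = 3 → write 1 carry 1
  1×3+1 = 4 → write 0 carry 2
  0×3+2 = 2 → write 0 carry 1
  0×3+1 = 1 → write 1
  0×3 = 0 → write 0
  0×3 = 0 → write 0
  0×3 = 0 → write 0
  1×3 = 3 → write 1 carry 1
  0×3+1 = 1 → write 1
  1×3 = 3 → write 1 carry 1
  1×3+1 = 4 → write 0 carry 2
  1×3+2 = 5 → write 1 carry 2
  1×3+2 = 5 → write 1 carry 2
  0×3+2 = 2 → write 0 carry 1
  0×3+1 = 1 → write 1
  0×3 = 0 → write 0
  0×3 = 0 → write 0
  0×3 = 0 → write 0
  0×3 = 0 → write 0
  0×3 = 0 → write 0
  1×3 = 3 → write 1 carry 1
  1×3+1 = 4 → write 0 carry 2
  1×3+2 = 5 → write 1 carry 2
  remaining carry: 10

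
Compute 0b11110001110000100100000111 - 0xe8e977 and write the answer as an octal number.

0o267417620

0b11110001110000100100000111 = 0o361604407 in octal.
0xe8e977 = 0o72164567 in octal.
Subtract column by column in base 8:
  7-7 → 0
  0-6 → 2 (borrow)
  4-5-1 → 6 (borrow)
  4-4-1 → 7 (borrow)
  0-6-1 → 1 (borrow)
  6-1-1 → 4
  1-2 → 7 (borrow)
  6-7-1 → 6 (borrow)
  3-0-1 → 2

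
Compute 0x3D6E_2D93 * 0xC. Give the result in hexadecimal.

0x2E12A22E4

Multiply each base-16 digit by 12, carrying:
  3×12 = 36 → write 4 carry 2
  9×12+2 = 110 → write E carry 6
  D×12+6 = 162 → write 2 carry 10
  2×12+10 = 34 → write 2 carry 2
  E×12+2 = 170 → write A carry 10
  6×12+10 = 82 → write 2 carry 5
  D×12+5 = 161 → write 1 carry 10
  3×12+10 = 46 → write E carry 2
  remaining carry: 2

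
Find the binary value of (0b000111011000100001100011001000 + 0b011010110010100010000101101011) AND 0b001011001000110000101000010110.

0b10001000000000101000010010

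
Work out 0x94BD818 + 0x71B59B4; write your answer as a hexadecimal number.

0x106731CC

Add column by column in base 16, right to left:
  8+4 = C
  1+B = C
  8+9 = 1 carry 1
  D+5+1 = 3 carry 1
  B+B+1 = 7 carry 1
  4+1+1 = 6
  9+7 = 0 carry 1
  final carry 1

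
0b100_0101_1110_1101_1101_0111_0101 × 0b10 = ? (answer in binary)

0b1000101111011011101011101010

Multiply each base-2 digit by 2, carrying:
  1×2 = 2 → write 0 carry 1
  0×2+1 = 1 → write 1
  1×2 = 2 → write 0 carry 1
  0×2+1 = 1 → write 1
  1×2 = 2 → write 0 carry 1
  1×2+1 = 3 → write 1 carry 1
  1×2+1 = 3 → write 1 carry 1
  0×2+1 = 1 → write 1
  1×2 = 2 → write 0 carry 1
  0×2+1 = 1 → write 1
  1×2 = 2 → write 0 carry 1
  1×2+1 = 3 → write 1 carry 1
  1×2+1 = 3 → write 1 carry 1
  0×2+1 = 1 → write 1
  1×2 = 2 → write 0 carry 1
  1×2+1 = 3 → write 1 carry 1
  0×2+1 = 1 → write 1
  1×2 = 2 → write 0 carry 1
  1×2+1 = 3 → write 1 carry 1
  1×2+1 = 3 → write 1 carry 1
  1×2+1 = 3 → write 1 carry 1
  0×2+1 = 1 → write 1
  1×2 = 2 → write 0 carry 1
  0×2+1 = 1 → write 1
  0×2 = 0 → write 0
  0×2 = 0 → write 0
  1×2 = 2 → write 0 carry 1
  remaining carry: 1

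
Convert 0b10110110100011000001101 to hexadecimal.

0x5B460D

Group the bits into nibbles: 0101 1011 0100 0110 0000 1101 → 5B460D.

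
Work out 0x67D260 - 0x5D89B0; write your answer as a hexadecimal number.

Subtract column by column in base 16:
  0-0 → 0
  6-B → B (borrow)
  2-9-1 → 8 (borrow)
  D-8-1 → 4
  7-D → A (borrow)
  6-5-1 → 0

0xA48B0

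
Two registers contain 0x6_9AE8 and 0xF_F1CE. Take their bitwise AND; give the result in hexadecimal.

0x690C8

AND each hex digit independently (no carries):
  6&F=6, 9&F=9, A&1=0, E&C=C, 8&E=8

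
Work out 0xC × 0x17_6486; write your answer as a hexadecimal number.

0x118B648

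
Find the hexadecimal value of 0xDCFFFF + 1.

The trailing 4 digits are F (max in base 16), so adding 1 cascades: they roll to 0 and the next digit up increments.

0xDD0000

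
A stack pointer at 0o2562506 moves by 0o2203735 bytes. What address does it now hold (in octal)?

0o4766443

Add column by column in base 8, right to left:
  6+5 = 3 carry 1
  0+3+1 = 4
  5+7 = 4 carry 1
  2+3+1 = 6
  6+0 = 6
  5+2 = 7
  2+2 = 4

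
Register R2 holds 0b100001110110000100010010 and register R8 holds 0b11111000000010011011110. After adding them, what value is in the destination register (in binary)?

0b1000000110110010111110000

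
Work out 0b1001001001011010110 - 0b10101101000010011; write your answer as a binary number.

0b110011100011000011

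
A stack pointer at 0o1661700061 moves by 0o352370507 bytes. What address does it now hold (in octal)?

Add column by column in base 8, right to left:
  1+7 = 0 carry 1
  6+0+1 = 7
  0+5 = 5
  0+0 = 0
  0+7 = 7
  7+3 = 2 carry 1
  1+2+1 = 4
  6+5 = 3 carry 1
  6+3+1 = 2 carry 1
  1+0+1 = 2

0o2234270570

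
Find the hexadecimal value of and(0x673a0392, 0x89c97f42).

0x01080302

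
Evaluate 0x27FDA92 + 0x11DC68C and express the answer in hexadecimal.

Add column by column in base 16, right to left:
  2+C = E
  9+8 = 1 carry 1
  A+6+1 = 1 carry 1
  D+C+1 = A carry 1
  F+D+1 = D carry 1
  7+1+1 = 9
  2+1 = 3

0x39DA11E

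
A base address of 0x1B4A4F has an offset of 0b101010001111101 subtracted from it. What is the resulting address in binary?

0b110101111010111010010

0x1B4A4F = 0b110110100101001001111 in binary.
Subtract column by column in base 2:
  1-1 → 0
  1-0 → 1
  1-1 → 0
  1-1 → 0
  0-1 → 1 (borrow)
  0-1-1 → 0 (borrow)
  1-1-1 → 1 (borrow)
  0-0-1 → 1 (borrow)
  0-0-1 → 1 (borrow)
  1-0-1 → 0
  0-1 → 1 (borrow)
  1-0-1 → 0
  0-1 → 1 (borrow)
  0-0-1 → 1 (borrow)
  1-1-1 → 1 (borrow)
  0-0-1 → 1 (borrow)
  1-0-1 → 0
  1-0 → 1
  0-0 → 0
  1-0 → 1
  1-0 → 1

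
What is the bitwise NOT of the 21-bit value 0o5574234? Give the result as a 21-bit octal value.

Each oct digit d becomes 7−d:
  5→2, 5→2, 7→0, 4→3, 2→5, 3→4, 4→3

0o2203543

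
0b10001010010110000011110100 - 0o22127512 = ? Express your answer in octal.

0o170130652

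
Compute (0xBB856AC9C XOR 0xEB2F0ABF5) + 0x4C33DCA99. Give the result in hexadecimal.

0x9CDE3D202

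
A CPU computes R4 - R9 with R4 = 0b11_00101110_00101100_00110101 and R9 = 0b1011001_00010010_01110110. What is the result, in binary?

Subtract column by column in base 2:
  1-0 → 1
  0-1 → 1 (borrow)
  1-1-1 → 1 (borrow)
  0-0-1 → 1 (borrow)
  1-1-1 → 1 (borrow)
  1-1-1 → 1 (borrow)
  0-1-1 → 0 (borrow)
  0-0-1 → 1 (borrow)
  0-0-1 → 1 (borrow)
  0-1-1 → 0 (borrow)
  1-0-1 → 0
  1-0 → 1
  0-1 → 1 (borrow)
  1-0-1 → 0
  0-0 → 0
  0-0 → 0
  0-1 → 1 (borrow)
  1-0-1 → 0
  1-0 → 1
  1-1 → 0
  0-1 → 1 (borrow)
  1-0-1 → 0
  0-1 → 1 (borrow)
  0-0-1 → 1 (borrow)
  1-0-1 → 0
  1-0 → 1

0b10110101010001100110111111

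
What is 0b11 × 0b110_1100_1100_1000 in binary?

0b10100011001011000

Multiply each base-2 digit by 3, carrying:
  0×3 = 0 → write 0
  0×3 = 0 → write 0
  0×3 = 0 → write 0
  1×3 = 3 → write 1 carry 1
  0×3+1 = 1 → write 1
  0×3 = 0 → write 0
  1×3 = 3 → write 1 carry 1
  1×3+1 = 4 → write 0 carry 2
  0×3+2 = 2 → write 0 carry 1
  0×3+1 = 1 → write 1
  1×3 = 3 → write 1 carry 1
  1×3+1 = 4 → write 0 carry 2
  0×3+2 = 2 → write 0 carry 1
  1×3+1 = 4 → write 0 carry 2
  1×3+2 = 5 → write 1 carry 2
  remaining carry: 10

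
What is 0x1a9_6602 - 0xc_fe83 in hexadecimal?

0x19c677f

Subtract column by column in base 16:
  2-3 → f (borrow)
  0-8-1 → 7 (borrow)
  6-e-1 → 7 (borrow)
  6-f-1 → 6 (borrow)
  9-c-1 → c (borrow)
  a-0-1 → 9
  1-0 → 1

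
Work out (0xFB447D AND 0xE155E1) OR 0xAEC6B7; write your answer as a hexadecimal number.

0xEFC6F7

0xFB447D AND 0xE155E1 = 0xE14461.
Then OR with 0xAEC6B7.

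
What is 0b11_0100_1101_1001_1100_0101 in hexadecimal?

Group the bits into nibbles: 0011 0100 1101 1001 1100 0101 → 34d9c5.

0x34d9c5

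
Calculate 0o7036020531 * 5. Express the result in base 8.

Multiply each base-8 digit by 5, carrying:
  1×5 = 5 → write 5
  3×5 = 15 → write 7 carry 1
  5×5+1 = 26 → write 2 carry 3
  0×5+3 = 3 → write 3
  2×5 = 10 → write 2 carry 1
  0×5+1 = 1 → write 1
  6×5 = 30 → write 6 carry 3
  3×5+3 = 18 → write 2 carry 2
  0×5+2 = 2 → write 2
  7×5 = 35 → write 3 carry 4
  remaining carry: 4

0o43226123275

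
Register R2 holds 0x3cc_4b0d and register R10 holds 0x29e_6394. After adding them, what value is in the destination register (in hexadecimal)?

Add column by column in base 16, right to left:
  d+4 = 1 carry 1
  0+9+1 = a
  b+3 = e
  4+6 = a
  c+e = a carry 1
  c+9+1 = 6 carry 1
  3+2+1 = 6

0x66aaea1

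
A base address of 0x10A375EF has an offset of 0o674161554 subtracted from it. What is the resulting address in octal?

0x10A375EF = 0o2050672757 in octal.
Subtract column by column in base 8:
  7-4 → 3
  5-5 → 0
  7-5 → 2
  2-1 → 1
  7-6 → 1
  6-1 → 5
  0-4 → 4 (borrow)
  5-7-1 → 5 (borrow)
  0-6-1 → 1 (borrow)
  2-0-1 → 1

0o1154511203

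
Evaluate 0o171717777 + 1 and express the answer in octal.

0o171720000

The trailing 4 digits are 7 (max in base 8), so adding 1 cascades: they roll to 0 and the next digit up increments.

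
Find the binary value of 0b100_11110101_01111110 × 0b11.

0b11101110000001111010

Multiply each base-2 digit by 3, carrying:
  0×3 = 0 → write 0
  1×3 = 3 → write 1 carry 1
  1×3+1 = 4 → write 0 carry 2
  1×3+2 = 5 → write 1 carry 2
  1×3+2 = 5 → write 1 carry 2
  1×3+2 = 5 → write 1 carry 2
  1×3+2 = 5 → write 1 carry 2
  0×3+2 = 2 → write 0 carry 1
  1×3+1 = 4 → write 0 carry 2
  0×3+2 = 2 → write 0 carry 1
  1×3+1 = 4 → write 0 carry 2
  0×3+2 = 2 → write 0 carry 1
  1×3+1 = 4 → write 0 carry 2
  1×3+2 = 5 → write 1 carry 2
  1×3+2 = 5 → write 1 carry 2
  1×3+2 = 5 → write 1 carry 2
  0×3+2 = 2 → write 0 carry 1
  0×3+1 = 1 → write 1
  1×3 = 3 → write 1 carry 1
  remaining carry: 1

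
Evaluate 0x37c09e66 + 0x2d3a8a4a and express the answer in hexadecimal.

0x64fb28b0

Add column by column in base 16, right to left:
  6+a = 0 carry 1
  6+4+1 = b
  e+a = 8 carry 1
  9+8+1 = 2 carry 1
  0+a+1 = b
  c+3 = f
  7+d = 4 carry 1
  3+2+1 = 6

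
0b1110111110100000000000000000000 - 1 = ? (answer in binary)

The trailing 20 digits are 0, so subtracting 1 borrows through: they become 1 and the next digit up decrements.

0b1110111110011111111111111111111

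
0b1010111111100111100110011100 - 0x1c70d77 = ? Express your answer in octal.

0o1115666045

0b1010111111100111100110011100 = 0o1277474634 in octal.
0x1c70d77 = 0o161606567 in octal.
Subtract column by column in base 8:
  4-7 → 5 (borrow)
  3-6-1 → 4 (borrow)
  6-5-1 → 0
  4-6 → 6 (borrow)
  7-0-1 → 6
  4-6 → 6 (borrow)
  7-1-1 → 5
  7-6 → 1
  2-1 → 1
  1-0 → 1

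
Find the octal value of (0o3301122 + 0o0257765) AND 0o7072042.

Add column by column in base 8, right to left:
  2+5 = 7
  2+6 = 0 carry 1
  1+7+1 = 1 carry 1
  1+7+1 = 1 carry 1
  0+5+1 = 6
  3+2 = 5
  3+0 = 3
Sum = 0o3561107; now AND with 0o7072042:
  3&7=3, 5&0=0, 6&7=6, 1&2=0, 1&0=0, 0&4=0, 7&2=2

0o3060002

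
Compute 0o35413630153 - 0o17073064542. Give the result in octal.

0o16320543411

Subtract column by column in base 8:
  3-2 → 1
  5-4 → 1
  1-5 → 4 (borrow)
  0-4-1 → 3 (borrow)
  3-6-1 → 4 (borrow)
  6-0-1 → 5
  3-3 → 0
  1-7 → 2 (borrow)
  4-0-1 → 3
  5-7 → 6 (borrow)
  3-1-1 → 1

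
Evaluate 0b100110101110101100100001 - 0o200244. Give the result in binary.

0b100110011110101001111101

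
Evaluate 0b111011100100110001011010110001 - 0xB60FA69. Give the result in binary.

0xB60FA69 = 0b1011011000001111101001101001 in binary.
Subtract column by column in base 2:
  1-1 → 0
  0-0 → 0
  0-0 → 0
  0-1 → 1 (borrow)
  1-0-1 → 0
  1-1 → 0
  0-1 → 1 (borrow)
  1-0-1 → 0
  0-0 → 0
  1-1 → 0
  1-0 → 1
  0-1 → 1 (borrow)
  1-1-1 → 1 (borrow)
  0-1-1 → 0 (borrow)
  0-1-1 → 0 (borrow)
  0-1-1 → 0 (borrow)
  1-0-1 → 0
  1-0 → 1
  0-0 → 0
  0-0 → 0
  1-0 → 1
  0-1 → 1 (borrow)
  0-1-1 → 0 (borrow)
  1-0-1 → 0
  1-1 → 0
  1-1 → 0
  0-0 → 0
  1-1 → 0
  1-0 → 1
  1-0 → 1

0b110000001100100001110001001000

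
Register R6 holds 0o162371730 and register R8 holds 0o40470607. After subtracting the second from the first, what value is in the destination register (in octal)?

0o121701121

Subtract column by column in base 8:
  0-7 → 1 (borrow)
  3-0-1 → 2
  7-6 → 1
  1-0 → 1
  7-7 → 0
  3-4 → 7 (borrow)
  2-0-1 → 1
  6-4 → 2
  1-0 → 1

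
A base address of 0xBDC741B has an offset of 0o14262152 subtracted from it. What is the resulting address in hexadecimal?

0o14262152 = 0x31646A in hexadecimal.
Subtract column by column in base 16:
  B-A → 1
  1-6 → B (borrow)
  4-4-1 → F (borrow)
  7-6-1 → 0
  C-1 → B
  D-3 → A
  B-0 → B

0xBAB0FB1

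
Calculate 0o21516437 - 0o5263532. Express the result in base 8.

Subtract column by column in base 8:
  7-2 → 5
  3-3 → 0
  4-5 → 7 (borrow)
  6-3-1 → 2
  1-6 → 3 (borrow)
  5-2-1 → 2
  1-5 → 4 (borrow)
  2-0-1 → 1

0o14232705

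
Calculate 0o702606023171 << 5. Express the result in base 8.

0o34130301147440

5 bits is not a whole number of base-8 digits; in binary: 111000010110000110000010011001111001 << 5 = 11100001011000011000001001100111100100000.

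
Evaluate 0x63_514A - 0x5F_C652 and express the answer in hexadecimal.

0x38AF8

Subtract column by column in base 16:
  A-2 → 8
  4-5 → F (borrow)
  1-6-1 → A (borrow)
  5-C-1 → 8 (borrow)
  3-F-1 → 3 (borrow)
  6-5-1 → 0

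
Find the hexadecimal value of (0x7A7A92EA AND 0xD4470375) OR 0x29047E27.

0x79467E67

0x7A7A92EA AND 0xD4470375 = 0x50420260.
Then OR with 0x29047E27.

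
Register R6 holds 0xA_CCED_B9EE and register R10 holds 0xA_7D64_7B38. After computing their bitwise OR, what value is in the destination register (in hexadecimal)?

0xAFDEDFBFE

OR each hex digit independently (no carries):
  A|A=A, C|7=F, C|D=D, E|6=E, D|4=D, B|7=F, 9|B=B, E|3=F, E|8=E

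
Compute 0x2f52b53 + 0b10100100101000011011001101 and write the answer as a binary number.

0b101100001111011001000100000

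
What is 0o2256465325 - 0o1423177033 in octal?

0o633266272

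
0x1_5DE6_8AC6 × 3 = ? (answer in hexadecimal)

Multiply each base-16 digit by 3, carrying:
  6×3 = 18 → write 2 carry 1
  C×3+1 = 37 → write 5 carry 2
  A×3+2 = 32 → write 0 carry 2
  8×3+2 = 26 → write A carry 1
  6×3+1 = 19 → write 3 carry 1
  E×3+1 = 43 → write B carry 2
  D×3+2 = 41 → write 9 carry 2
  5×3+2 = 17 → write 1 carry 1
  1×3+1 = 4 → write 4

0x419B3A052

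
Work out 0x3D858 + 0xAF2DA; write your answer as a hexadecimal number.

0xECB32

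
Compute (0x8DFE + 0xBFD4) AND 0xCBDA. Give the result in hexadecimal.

Add column by column in base 16, right to left:
  E+4 = 2 carry 1
  F+D+1 = D carry 1
  D+F+1 = D carry 1
  8+B+1 = 4 carry 1
  final carry 1
Sum = 0x14DD2; now AND with 0xCBDA:
  1&0=0, 4&C=4, D&B=9, D&D=D, 2&A=2

0x49D2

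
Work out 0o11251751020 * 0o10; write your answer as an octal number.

0o112517510200

Multiply each base-8 digit by 8, carrying:
  0×8 = 0 → write 0
  2×8 = 16 → write 0 carry 2
  0×8+2 = 2 → write 2
  1×8 = 8 → write 0 carry 1
  5×8+1 = 41 → write 1 carry 5
  7×8+5 = 61 → write 5 carry 7
  1×8+7 = 15 → write 7 carry 1
  5×8+1 = 41 → write 1 carry 5
  2×8+5 = 21 → write 5 carry 2
  1×8+2 = 10 → write 2 carry 1
  1×8+1 = 9 → write 1 carry 1
  remaining carry: 1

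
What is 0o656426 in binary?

0b110101110100010110

Each octal digit is 3 bits: 6=110 5=101 6=110 4=100 2=010 6=110.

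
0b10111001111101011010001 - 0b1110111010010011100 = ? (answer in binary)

0b10101011000011000110101

Subtract column by column in base 2:
  1-0 → 1
  0-0 → 0
  0-1 → 1 (borrow)
  0-1-1 → 0 (borrow)
  1-1-1 → 1 (borrow)
  0-0-1 → 1 (borrow)
  1-0-1 → 0
  1-1 → 0
  0-0 → 0
  1-0 → 1
  0-1 → 1 (borrow)
  1-0-1 → 0
  1-1 → 0
  1-1 → 0
  1-1 → 0
  1-0 → 1
  0-1 → 1 (borrow)
  0-1-1 → 0 (borrow)
  1-1-1 → 1 (borrow)
  1-0-1 → 0
  1-0 → 1
  0-0 → 0
  1-0 → 1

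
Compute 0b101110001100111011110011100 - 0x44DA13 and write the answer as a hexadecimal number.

0x5819D89

0b101110001100111011110011100 = 0x5C6779C in hexadecimal.
Subtract column by column in base 16:
  C-3 → 9
  9-1 → 8
  7-A → D (borrow)
  7-D-1 → 9 (borrow)
  6-4-1 → 1
  C-4 → 8
  5-0 → 5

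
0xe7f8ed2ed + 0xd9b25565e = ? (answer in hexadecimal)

Add column by column in base 16, right to left:
  d+e = b carry 1
  e+5+1 = 4 carry 1
  2+6+1 = 9
  d+5 = 2 carry 1
  e+5+1 = 4 carry 1
  8+2+1 = b
  f+b = a carry 1
  7+9+1 = 1 carry 1
  e+d+1 = c carry 1
  final carry 1

0x1c1ab4294b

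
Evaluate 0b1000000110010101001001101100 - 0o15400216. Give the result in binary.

0b111111000110101000111011110

0o15400216 = 0b1101100000000010001110 in binary.
Subtract column by column in base 2:
  0-0 → 0
  0-1 → 1 (borrow)
  1-1-1 → 1 (borrow)
  1-1-1 → 1 (borrow)
  0-0-1 → 1 (borrow)
  1-0-1 → 0
  1-0 → 1
  0-1 → 1 (borrow)
  0-0-1 → 1 (borrow)
  1-0-1 → 0
  0-0 → 0
  0-0 → 0
  1-0 → 1
  0-0 → 0
  1-0 → 1
  0-0 → 0
  1-0 → 1
  0-1 → 1 (borrow)
  0-1-1 → 0 (borrow)
  1-0-1 → 0
  1-1 → 0
  0-1 → 1 (borrow)
  0-0-1 → 1 (borrow)
  0-0-1 → 1 (borrow)
  0-0-1 → 1 (borrow)
  0-0-1 → 1 (borrow)
  0-0-1 → 1 (borrow)
  1-0-1 → 0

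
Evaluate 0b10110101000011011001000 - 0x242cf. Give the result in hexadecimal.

0b10110101000011011001000 = 0x5a86c8 in hexadecimal.
Subtract column by column in base 16:
  8-f → 9 (borrow)
  c-c-1 → f (borrow)
  6-2-1 → 3
  8-4 → 4
  a-2 → 8
  5-0 → 5

0x5843f9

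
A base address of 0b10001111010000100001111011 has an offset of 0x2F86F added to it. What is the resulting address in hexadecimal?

0x24000EA

0b10001111010000100001111011 = 0x23D087B in hexadecimal.
Add column by column in base 16, right to left:
  B+F = A carry 1
  7+6+1 = E
  8+8 = 0 carry 1
  0+F+1 = 0 carry 1
  D+2+1 = 0 carry 1
  3+0+1 = 4
  2+0 = 2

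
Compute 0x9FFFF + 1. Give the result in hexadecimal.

The trailing 4 digits are F (max in base 16), so adding 1 cascades: they roll to 0 and the next digit up increments.

0xA0000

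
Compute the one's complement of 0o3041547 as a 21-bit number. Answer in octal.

Each oct digit d becomes 7−d:
  3→4, 0→7, 4→3, 1→6, 5→2, 4→3, 7→0

0o4736230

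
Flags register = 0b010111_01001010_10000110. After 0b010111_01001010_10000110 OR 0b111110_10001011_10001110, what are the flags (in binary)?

OR bit by bit (1 where either bit is 1):
  0101110100101010000110
| 1111101000101110001110
= 1111111100101110001110

0b1111111100101110001110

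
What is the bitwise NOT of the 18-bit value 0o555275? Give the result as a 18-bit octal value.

0o222502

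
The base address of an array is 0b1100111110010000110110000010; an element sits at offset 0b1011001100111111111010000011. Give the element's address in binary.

0b11000001011010000110000000101

Add column by column in base 2, right to left:
  0+1 = 1
  1+1 = 0 carry 1
  0+0+1 = 1
  0+0 = 0
  0+0 = 0
  0+0 = 0
  0+0 = 0
  1+1 = 0 carry 1
  1+0+1 = 0 carry 1
  0+1+1 = 0 carry 1
  1+1+1 = 1 carry 1
  1+1+1 = 1 carry 1
  0+1+1 = 0 carry 1
  0+1+1 = 0 carry 1
  0+1+1 = 0 carry 1
  0+1+1 = 0 carry 1
  1+1+1 = 1 carry 1
  0+1+1 = 0 carry 1
  0+0+1 = 1
  1+0 = 1
  1+1 = 0 carry 1
  1+1+1 = 1 carry 1
  1+0+1 = 0 carry 1
  1+0+1 = 0 carry 1
  0+1+1 = 0 carry 1
  0+1+1 = 0 carry 1
  1+0+1 = 0 carry 1
  1+1+1 = 1 carry 1
  final carry 1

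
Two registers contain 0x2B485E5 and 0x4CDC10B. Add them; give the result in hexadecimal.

0x78246F0

Add column by column in base 16, right to left:
  5+B = 0 carry 1
  E+0+1 = F
  5+1 = 6
  8+C = 4 carry 1
  4+D+1 = 2 carry 1
  B+C+1 = 8 carry 1
  2+4+1 = 7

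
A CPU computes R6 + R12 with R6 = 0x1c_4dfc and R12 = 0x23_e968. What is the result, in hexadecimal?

Add column by column in base 16, right to left:
  c+8 = 4 carry 1
  f+6+1 = 6 carry 1
  d+9+1 = 7 carry 1
  4+e+1 = 3 carry 1
  c+3+1 = 0 carry 1
  1+2+1 = 4

0x403764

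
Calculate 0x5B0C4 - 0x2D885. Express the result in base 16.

0x2D83F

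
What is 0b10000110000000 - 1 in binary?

The trailing 7 digits are 0, so subtracting 1 borrows through: they become 1 and the next digit up decrements.

0b10000101111111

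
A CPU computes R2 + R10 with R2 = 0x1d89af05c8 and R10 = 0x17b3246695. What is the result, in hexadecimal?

0x353cd36c5d

Add column by column in base 16, right to left:
  8+5 = d
  c+9 = 5 carry 1
  5+6+1 = c
  0+6 = 6
  f+4 = 3 carry 1
  a+2+1 = d
  9+3 = c
  8+b = 3 carry 1
  d+7+1 = 5 carry 1
  1+1+1 = 3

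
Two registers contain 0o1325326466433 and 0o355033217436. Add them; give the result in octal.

0o1702361706071

Add column by column in base 8, right to left:
  3+6 = 1 carry 1
  3+3+1 = 7
  4+4 = 0 carry 1
  6+7+1 = 6 carry 1
  6+1+1 = 0 carry 1
  4+2+1 = 7
  6+3 = 1 carry 1
  2+3+1 = 6
  3+0 = 3
  5+5 = 2 carry 1
  2+5+1 = 0 carry 1
  3+3+1 = 7
  1+0 = 1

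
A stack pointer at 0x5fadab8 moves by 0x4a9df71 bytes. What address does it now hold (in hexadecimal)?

0xaa4ba29

Add column by column in base 16, right to left:
  8+1 = 9
  b+7 = 2 carry 1
  a+f+1 = a carry 1
  d+d+1 = b carry 1
  a+9+1 = 4 carry 1
  f+a+1 = a carry 1
  5+4+1 = a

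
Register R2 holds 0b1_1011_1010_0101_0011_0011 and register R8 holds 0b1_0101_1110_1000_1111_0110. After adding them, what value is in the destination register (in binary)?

Add column by column in base 2, right to left:
  1+0 = 1
  1+1 = 0 carry 1
  0+1+1 = 0 carry 1
  0+0+1 = 1
  1+1 = 0 carry 1
  1+1+1 = 1 carry 1
  0+1+1 = 0 carry 1
  0+1+1 = 0 carry 1
  1+0+1 = 0 carry 1
  0+0+1 = 1
  1+0 = 1
  0+1 = 1
  0+0 = 0
  1+1 = 0 carry 1
  0+1+1 = 0 carry 1
  1+1+1 = 1 carry 1
  1+1+1 = 1 carry 1
  1+0+1 = 0 carry 1
  0+1+1 = 0 carry 1
  1+0+1 = 0 carry 1
  1+1+1 = 1 carry 1
  final carry 1

0b1100011000111000101001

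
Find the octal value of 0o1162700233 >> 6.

Shifting right by 6 bits = 2 oct digits: drop the last 2.

0o11627002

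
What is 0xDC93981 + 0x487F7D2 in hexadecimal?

0x12513153

Add column by column in base 16, right to left:
  1+2 = 3
  8+D = 5 carry 1
  9+7+1 = 1 carry 1
  3+F+1 = 3 carry 1
  9+7+1 = 1 carry 1
  C+8+1 = 5 carry 1
  D+4+1 = 2 carry 1
  final carry 1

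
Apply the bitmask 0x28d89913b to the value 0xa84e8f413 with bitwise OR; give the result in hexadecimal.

OR each hex digit independently (no carries):
  a|2=a, 8|8=8, 4|d=d, e|8=e, 8|9=9, f|9=f, 4|1=5, 1|3=3, 3|b=b

0xa8de9f53b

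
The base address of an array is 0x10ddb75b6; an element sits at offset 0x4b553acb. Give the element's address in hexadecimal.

0x15930b081

Add column by column in base 16, right to left:
  6+b = 1 carry 1
  b+c+1 = 8 carry 1
  5+a+1 = 0 carry 1
  7+3+1 = b
  b+5 = 0 carry 1
  d+5+1 = 3 carry 1
  d+b+1 = 9 carry 1
  0+4+1 = 5
  1+0 = 1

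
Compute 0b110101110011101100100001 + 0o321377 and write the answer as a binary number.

0b110110001101111000100000

0o321377 = 0b11010001011111111 in binary.
Add column by column in base 2, right to left:
  1+1 = 0 carry 1
  0+1+1 = 0 carry 1
  0+1+1 = 0 carry 1
  0+1+1 = 0 carry 1
  0+1+1 = 0 carry 1
  1+1+1 = 1 carry 1
  0+1+1 = 0 carry 1
  0+1+1 = 0 carry 1
  1+0+1 = 0 carry 1
  1+1+1 = 1 carry 1
  0+0+1 = 1
  1+0 = 1
  1+0 = 1
  1+1 = 0 carry 1
  0+0+1 = 1
  0+1 = 1
  1+1 = 0 carry 1
  1+0+1 = 0 carry 1
  1+0+1 = 0 carry 1
  0+0+1 = 1
  1+0 = 1
  0+0 = 0
  1+0 = 1
  1+0 = 1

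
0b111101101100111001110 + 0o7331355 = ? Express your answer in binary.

0b1111001000110010111011

0o7331355 = 0b111011011001011101101 in binary.
Add column by column in base 2, right to left:
  0+1 = 1
  1+0 = 1
  1+1 = 0 carry 1
  1+1+1 = 1 carry 1
  0+0+1 = 1
  0+1 = 1
  1+1 = 0 carry 1
  1+1+1 = 1 carry 1
  1+0+1 = 0 carry 1
  0+1+1 = 0 carry 1
  0+0+1 = 1
  1+0 = 1
  1+1 = 0 carry 1
  0+1+1 = 0 carry 1
  1+0+1 = 0 carry 1
  1+1+1 = 1 carry 1
  0+1+1 = 0 carry 1
  1+0+1 = 0 carry 1
  1+1+1 = 1 carry 1
  1+1+1 = 1 carry 1
  1+1+1 = 1 carry 1
  final carry 1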